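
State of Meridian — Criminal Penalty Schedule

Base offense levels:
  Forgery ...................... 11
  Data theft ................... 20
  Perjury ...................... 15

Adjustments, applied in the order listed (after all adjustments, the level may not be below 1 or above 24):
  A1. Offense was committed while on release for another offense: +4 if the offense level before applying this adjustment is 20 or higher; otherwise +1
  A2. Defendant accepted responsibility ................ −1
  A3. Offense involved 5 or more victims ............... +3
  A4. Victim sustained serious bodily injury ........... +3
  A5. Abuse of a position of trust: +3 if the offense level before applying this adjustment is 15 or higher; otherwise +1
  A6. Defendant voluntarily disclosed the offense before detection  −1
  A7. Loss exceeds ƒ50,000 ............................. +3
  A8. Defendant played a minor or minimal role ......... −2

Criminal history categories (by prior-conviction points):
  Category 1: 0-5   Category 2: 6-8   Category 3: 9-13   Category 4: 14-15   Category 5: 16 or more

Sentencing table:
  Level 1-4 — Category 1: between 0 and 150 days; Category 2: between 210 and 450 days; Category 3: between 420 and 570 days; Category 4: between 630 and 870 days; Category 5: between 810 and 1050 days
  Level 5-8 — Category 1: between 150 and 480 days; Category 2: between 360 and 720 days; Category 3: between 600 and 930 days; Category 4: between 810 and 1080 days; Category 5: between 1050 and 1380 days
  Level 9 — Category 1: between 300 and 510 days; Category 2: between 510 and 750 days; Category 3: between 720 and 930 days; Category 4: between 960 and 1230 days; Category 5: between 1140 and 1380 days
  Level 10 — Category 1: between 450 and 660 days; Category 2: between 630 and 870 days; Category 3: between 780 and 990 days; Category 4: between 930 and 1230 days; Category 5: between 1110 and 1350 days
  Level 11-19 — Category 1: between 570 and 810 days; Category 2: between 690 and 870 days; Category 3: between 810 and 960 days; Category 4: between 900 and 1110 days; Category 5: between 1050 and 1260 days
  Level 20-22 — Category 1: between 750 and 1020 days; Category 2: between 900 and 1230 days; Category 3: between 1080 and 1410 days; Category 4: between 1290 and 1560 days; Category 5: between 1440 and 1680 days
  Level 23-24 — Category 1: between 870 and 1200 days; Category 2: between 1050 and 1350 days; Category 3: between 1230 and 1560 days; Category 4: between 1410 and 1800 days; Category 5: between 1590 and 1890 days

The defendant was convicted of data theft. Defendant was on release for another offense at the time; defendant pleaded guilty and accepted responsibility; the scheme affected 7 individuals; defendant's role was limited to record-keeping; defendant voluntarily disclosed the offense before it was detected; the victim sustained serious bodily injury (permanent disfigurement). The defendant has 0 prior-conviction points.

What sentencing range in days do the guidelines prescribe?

Base offense level for data theft: 20.
A1 applies (level before this adjustment is 20 ≥ 20, so +4): 20 + 4 = 24.
A2 applies: 24 − 1 = 23.
A3 applies: 23 + 3 = 26.
A4 applies: 26 + 3 = 29.
A6 applies: 29 − 1 = 28.
A8 applies: 28 − 2 = 26.
Level 26 exceeds the maximum of 24; capped at 24.
Final offense level: 24.
Criminal history: 0 prior points → Category 1 (0-5).
Level 24 falls in the 23-24 band.
Grid: Level 23-24 × Category 1 = 870-1200 days.

870-1200 days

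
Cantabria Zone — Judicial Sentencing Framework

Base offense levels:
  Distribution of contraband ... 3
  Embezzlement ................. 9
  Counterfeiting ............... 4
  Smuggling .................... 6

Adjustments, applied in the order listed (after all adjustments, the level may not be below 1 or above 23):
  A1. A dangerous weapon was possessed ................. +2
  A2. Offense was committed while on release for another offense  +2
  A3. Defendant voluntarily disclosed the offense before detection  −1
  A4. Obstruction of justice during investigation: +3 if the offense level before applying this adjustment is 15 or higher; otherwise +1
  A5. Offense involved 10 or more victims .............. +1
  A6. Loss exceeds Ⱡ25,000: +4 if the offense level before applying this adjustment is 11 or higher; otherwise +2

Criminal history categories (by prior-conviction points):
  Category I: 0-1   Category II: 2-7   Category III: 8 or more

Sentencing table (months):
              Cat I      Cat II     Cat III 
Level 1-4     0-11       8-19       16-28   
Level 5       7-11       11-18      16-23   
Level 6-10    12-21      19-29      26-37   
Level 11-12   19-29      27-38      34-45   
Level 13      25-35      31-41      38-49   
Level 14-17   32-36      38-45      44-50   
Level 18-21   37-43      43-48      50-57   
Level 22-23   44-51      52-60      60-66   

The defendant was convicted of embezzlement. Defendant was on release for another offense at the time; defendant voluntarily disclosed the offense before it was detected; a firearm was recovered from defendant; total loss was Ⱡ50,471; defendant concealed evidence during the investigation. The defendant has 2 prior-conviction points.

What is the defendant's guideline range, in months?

Base offense level for embezzlement: 9.
A1 applies: 9 + 2 = 11.
A2 applies: 11 + 2 = 13.
A3 applies: 13 − 1 = 12.
A4 applies (level before this adjustment is 12 < 15, so +1): 12 + 1 = 13.
A6 applies (level before this adjustment is 13 ≥ 11, so +4): 13 + 4 = 17.
Final offense level: 17.
Criminal history: 2 prior points → Category II (2-7).
Level 17 falls in the 14-17 band.
Grid: Level 14-17 × Category II = 38-45 months.

38-45 months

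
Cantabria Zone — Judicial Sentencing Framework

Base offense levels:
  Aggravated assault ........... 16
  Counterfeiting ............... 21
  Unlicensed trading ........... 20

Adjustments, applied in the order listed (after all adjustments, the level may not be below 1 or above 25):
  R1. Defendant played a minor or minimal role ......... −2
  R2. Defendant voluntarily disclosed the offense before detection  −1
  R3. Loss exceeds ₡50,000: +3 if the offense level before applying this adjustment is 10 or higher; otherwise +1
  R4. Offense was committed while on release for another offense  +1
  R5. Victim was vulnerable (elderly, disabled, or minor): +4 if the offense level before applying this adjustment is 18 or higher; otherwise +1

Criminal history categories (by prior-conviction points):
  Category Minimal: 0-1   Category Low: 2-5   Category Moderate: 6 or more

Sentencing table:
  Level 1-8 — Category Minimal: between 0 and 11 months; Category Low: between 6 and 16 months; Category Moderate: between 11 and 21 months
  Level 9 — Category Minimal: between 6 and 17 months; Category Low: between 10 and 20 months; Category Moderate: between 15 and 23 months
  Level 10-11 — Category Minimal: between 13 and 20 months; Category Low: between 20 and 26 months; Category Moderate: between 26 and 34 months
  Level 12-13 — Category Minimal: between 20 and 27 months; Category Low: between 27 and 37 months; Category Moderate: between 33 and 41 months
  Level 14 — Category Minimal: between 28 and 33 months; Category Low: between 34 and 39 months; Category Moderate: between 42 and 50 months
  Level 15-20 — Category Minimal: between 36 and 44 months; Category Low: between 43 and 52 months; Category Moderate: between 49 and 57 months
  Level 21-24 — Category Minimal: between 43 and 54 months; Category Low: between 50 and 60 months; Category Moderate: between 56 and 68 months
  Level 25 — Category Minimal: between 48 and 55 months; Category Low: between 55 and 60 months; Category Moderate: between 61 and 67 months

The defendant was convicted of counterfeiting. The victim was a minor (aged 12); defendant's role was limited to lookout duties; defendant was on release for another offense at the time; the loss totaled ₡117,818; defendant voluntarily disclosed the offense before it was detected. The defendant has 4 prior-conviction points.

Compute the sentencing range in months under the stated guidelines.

Base offense level for counterfeiting: 21.
R1 applies: 21 − 2 = 19.
R2 applies: 19 − 1 = 18.
R3 applies (level before this adjustment is 18 ≥ 10, so +3): 18 + 3 = 21.
R4 applies: 21 + 1 = 22.
R5 applies (level before this adjustment is 22 ≥ 18, so +4): 22 + 4 = 26.
Level 26 exceeds the maximum of 25; capped at 25.
Final offense level: 25.
Criminal history: 4 prior points → Category Low (2-5).
Level 25 falls in the 25 band.
Grid: Level 25 × Category Low = 55-60 months.

55-60 months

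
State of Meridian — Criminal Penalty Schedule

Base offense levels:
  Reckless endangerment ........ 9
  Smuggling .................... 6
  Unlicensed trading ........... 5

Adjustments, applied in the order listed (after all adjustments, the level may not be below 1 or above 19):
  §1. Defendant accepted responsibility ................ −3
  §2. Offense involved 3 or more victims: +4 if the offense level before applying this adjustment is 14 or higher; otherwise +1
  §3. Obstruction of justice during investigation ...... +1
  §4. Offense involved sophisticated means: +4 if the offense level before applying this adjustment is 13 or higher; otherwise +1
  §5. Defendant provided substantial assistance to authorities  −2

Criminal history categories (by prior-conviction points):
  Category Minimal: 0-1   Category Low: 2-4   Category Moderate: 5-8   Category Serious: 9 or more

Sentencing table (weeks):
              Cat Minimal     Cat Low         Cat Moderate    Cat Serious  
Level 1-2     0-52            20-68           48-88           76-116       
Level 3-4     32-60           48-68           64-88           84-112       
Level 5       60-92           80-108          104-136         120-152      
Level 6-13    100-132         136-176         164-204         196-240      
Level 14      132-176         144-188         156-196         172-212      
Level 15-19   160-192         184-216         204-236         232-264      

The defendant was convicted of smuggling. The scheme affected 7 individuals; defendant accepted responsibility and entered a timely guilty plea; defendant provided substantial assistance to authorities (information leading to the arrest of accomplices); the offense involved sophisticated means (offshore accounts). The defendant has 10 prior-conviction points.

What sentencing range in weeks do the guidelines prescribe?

84-112 weeks

Base offense level for smuggling: 6.
§1 applies: 6 − 3 = 3.
§2 applies (level before this adjustment is 3 < 14, so +1): 3 + 1 = 4.
§4 applies (level before this adjustment is 4 < 13, so +1): 4 + 1 = 5.
§5 applies: 5 − 2 = 3.
Final offense level: 3.
Criminal history: 10 prior points → Category Serious (9+).
Level 3 falls in the 3-4 band.
Grid: Level 3-4 × Category Serious = 84-112 weeks.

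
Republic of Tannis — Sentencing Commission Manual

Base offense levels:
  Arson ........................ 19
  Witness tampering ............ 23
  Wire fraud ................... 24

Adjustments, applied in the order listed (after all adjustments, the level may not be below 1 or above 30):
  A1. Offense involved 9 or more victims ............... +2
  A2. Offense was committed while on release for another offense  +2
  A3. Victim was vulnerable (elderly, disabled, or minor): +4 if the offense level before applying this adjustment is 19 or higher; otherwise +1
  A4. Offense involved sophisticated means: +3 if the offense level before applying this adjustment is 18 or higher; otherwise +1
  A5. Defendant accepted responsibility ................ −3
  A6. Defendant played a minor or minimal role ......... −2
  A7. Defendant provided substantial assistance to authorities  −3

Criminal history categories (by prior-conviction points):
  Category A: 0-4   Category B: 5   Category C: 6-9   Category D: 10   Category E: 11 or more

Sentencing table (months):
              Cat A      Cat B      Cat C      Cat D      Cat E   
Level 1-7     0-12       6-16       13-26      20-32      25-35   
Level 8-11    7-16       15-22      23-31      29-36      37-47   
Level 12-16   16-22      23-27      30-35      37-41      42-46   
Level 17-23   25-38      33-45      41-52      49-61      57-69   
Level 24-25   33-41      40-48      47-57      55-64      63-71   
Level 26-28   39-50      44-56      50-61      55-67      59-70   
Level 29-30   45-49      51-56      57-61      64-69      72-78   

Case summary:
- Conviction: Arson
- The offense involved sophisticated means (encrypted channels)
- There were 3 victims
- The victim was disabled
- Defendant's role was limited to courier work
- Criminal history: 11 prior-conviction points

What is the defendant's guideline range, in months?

63-71 months

Base offense level for arson: 19.
A2 does not apply.
A3 applies (level before this adjustment is 19 ≥ 19, so +4): 19 + 4 = 23.
A4 applies (level before this adjustment is 23 ≥ 18, so +3): 23 + 3 = 26.
A6 applies: 26 − 2 = 24.
A7 does not apply.
Final offense level: 24.
Criminal history: 11 prior points → Category E (11+).
Level 24 falls in the 24-25 band.
Grid: Level 24-25 × Category E = 63-71 months.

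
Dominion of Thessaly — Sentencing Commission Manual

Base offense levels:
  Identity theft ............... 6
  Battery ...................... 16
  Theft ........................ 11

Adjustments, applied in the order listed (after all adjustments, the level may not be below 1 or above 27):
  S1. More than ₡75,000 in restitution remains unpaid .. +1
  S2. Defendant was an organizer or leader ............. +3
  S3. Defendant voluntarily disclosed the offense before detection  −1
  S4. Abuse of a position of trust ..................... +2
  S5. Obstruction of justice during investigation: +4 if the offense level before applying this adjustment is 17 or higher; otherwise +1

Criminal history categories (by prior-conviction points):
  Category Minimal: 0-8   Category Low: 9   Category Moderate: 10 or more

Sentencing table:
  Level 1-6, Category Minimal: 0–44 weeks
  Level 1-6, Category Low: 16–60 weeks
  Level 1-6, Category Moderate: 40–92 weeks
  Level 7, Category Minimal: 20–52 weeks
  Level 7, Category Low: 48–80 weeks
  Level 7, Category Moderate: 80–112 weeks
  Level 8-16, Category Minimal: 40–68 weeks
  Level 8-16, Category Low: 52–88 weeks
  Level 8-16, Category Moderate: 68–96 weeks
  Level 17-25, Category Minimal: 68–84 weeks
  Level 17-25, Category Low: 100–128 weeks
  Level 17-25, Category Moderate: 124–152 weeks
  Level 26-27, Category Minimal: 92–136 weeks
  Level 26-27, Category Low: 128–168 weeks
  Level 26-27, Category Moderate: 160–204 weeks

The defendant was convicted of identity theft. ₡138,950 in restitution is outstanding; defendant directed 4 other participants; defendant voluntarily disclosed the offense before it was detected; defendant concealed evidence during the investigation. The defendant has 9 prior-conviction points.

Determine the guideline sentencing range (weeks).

Base offense level for identity theft: 6.
S1 applies: 6 + 1 = 7.
S2 applies: 7 + 3 = 10.
S3 applies: 10 − 1 = 9.
S5 applies (level before this adjustment is 9 < 17, so +1): 9 + 1 = 10.
Final offense level: 10.
Criminal history: 9 prior points → Category Low (9).
Level 10 falls in the 8-16 band.
Grid: Level 8-16 × Category Low = 52-88 weeks.

52-88 weeks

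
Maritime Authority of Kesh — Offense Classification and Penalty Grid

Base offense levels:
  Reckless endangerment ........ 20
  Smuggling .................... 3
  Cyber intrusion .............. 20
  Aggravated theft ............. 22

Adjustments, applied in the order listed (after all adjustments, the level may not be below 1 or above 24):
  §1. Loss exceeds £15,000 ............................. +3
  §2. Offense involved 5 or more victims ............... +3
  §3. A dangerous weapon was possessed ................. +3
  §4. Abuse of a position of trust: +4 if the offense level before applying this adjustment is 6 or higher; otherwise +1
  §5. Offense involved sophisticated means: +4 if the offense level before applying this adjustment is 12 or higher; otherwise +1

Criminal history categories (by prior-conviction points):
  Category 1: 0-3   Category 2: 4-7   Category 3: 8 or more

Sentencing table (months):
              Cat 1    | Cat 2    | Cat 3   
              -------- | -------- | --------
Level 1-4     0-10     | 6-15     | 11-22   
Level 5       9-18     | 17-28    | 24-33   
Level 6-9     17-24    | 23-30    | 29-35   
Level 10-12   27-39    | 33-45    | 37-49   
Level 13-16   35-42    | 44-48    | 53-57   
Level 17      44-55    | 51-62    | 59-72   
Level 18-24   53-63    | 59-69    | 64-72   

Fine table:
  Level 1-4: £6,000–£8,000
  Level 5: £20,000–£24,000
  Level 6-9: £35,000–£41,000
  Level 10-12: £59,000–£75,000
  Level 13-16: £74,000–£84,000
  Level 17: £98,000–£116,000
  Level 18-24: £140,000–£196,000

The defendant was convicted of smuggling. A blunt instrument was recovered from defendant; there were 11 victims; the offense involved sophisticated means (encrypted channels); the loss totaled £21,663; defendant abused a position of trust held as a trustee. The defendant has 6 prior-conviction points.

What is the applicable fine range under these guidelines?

Base offense level for smuggling: 3.
§1 applies: 3 + 3 = 6.
§2 applies: 6 + 3 = 9.
§3 applies: 9 + 3 = 12.
§4 applies (level before this adjustment is 12 ≥ 6, so +4): 12 + 4 = 16.
§5 applies (level before this adjustment is 16 ≥ 12, so +4): 16 + 4 = 20.
Final offense level: 20.
Level 20 falls in the 18-24 band.
Fine table: Level 18-24 → £140,000–£196,000.

£140,000–£196,000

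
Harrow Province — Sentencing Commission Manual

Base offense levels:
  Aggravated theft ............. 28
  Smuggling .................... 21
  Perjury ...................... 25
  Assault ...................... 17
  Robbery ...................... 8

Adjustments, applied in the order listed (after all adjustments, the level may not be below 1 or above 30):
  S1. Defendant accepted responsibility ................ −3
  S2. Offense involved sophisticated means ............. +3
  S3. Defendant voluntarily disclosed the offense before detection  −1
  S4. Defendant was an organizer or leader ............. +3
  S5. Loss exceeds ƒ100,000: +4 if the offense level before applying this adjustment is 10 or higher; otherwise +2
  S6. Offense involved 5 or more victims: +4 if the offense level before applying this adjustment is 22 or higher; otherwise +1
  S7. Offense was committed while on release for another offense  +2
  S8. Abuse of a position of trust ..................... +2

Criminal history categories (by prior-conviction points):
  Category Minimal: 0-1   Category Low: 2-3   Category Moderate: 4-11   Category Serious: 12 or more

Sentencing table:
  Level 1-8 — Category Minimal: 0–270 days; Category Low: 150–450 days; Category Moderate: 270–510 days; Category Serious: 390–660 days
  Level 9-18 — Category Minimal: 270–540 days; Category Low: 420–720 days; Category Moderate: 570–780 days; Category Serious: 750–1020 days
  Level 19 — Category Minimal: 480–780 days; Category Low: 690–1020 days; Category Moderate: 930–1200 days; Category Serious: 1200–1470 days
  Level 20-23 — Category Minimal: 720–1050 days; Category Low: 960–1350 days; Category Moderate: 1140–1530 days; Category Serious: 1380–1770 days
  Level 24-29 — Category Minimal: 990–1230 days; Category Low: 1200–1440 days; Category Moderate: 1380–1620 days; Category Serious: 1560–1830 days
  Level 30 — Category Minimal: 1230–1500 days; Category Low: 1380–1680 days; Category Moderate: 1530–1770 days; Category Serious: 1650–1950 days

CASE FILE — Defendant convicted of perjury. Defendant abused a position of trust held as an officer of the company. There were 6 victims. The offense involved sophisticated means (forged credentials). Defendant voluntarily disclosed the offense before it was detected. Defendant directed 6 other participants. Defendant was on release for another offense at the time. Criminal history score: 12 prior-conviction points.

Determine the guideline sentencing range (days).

Base offense level for perjury: 25.
S2 applies: 25 + 3 = 28.
S3 applies: 28 − 1 = 27.
S4 applies: 27 + 3 = 30.
S6 applies (level before this adjustment is 30 ≥ 22, so +4): 30 + 4 = 34.
S7 applies: 34 + 2 = 36.
S8 applies: 36 + 2 = 38.
Level 38 exceeds the maximum of 30; capped at 30.
Final offense level: 30.
Criminal history: 12 prior points → Category Serious (12+).
Level 30 falls in the 30 band.
Grid: Level 30 × Category Serious = 1650-1950 days.

1650-1950 days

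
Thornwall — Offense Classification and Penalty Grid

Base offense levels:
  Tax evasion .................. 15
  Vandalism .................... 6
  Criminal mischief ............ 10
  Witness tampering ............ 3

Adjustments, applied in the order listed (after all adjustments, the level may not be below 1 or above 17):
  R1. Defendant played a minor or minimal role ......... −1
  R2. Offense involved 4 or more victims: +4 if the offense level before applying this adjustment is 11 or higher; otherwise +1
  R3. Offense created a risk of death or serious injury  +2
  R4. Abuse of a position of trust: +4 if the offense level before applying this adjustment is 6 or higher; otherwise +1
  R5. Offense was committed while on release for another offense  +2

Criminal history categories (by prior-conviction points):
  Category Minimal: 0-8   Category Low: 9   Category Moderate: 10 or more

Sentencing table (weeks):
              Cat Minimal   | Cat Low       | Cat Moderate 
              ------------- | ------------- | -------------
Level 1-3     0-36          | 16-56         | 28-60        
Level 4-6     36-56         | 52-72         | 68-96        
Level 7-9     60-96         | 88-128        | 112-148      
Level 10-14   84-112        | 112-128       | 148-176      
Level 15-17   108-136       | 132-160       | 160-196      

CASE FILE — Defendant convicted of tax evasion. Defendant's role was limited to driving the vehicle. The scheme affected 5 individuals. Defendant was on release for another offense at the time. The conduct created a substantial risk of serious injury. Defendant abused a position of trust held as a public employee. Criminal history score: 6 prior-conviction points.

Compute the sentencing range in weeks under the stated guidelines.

Base offense level for tax evasion: 15.
R1 applies: 15 − 1 = 14.
R2 applies (level before this adjustment is 14 ≥ 11, so +4): 14 + 4 = 18.
R3 applies: 18 + 2 = 20.
R4 applies (level before this adjustment is 20 ≥ 6, so +4): 20 + 4 = 24.
R5 applies: 24 + 2 = 26.
Level 26 exceeds the maximum of 17; capped at 17.
Final offense level: 17.
Criminal history: 6 prior points → Category Minimal (0-8).
Level 17 falls in the 15-17 band.
Grid: Level 15-17 × Category Minimal = 108-136 weeks.

108-136 weeks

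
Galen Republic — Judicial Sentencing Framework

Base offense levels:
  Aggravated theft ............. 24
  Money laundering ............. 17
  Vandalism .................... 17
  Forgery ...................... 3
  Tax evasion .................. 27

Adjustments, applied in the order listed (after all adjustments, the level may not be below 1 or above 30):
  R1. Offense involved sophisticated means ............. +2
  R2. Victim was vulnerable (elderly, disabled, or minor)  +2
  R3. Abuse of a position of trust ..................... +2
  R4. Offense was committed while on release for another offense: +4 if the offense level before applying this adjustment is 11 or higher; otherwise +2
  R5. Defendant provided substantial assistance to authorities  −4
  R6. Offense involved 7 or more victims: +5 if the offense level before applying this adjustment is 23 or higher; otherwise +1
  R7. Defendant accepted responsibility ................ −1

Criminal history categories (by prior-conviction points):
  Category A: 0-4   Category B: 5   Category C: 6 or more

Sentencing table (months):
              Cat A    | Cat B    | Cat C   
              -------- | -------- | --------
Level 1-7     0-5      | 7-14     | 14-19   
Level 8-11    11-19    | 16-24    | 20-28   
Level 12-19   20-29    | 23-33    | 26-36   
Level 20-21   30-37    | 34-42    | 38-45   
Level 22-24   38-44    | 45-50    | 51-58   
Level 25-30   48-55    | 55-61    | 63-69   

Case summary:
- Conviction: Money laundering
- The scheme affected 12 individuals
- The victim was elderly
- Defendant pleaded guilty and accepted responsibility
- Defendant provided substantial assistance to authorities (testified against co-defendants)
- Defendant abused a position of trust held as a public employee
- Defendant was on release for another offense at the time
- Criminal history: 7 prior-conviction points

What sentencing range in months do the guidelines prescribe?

38-45 months

Base offense level for money laundering: 17.
R2 applies: 17 + 2 = 19.
R3 applies: 19 + 2 = 21.
R4 applies (level before this adjustment is 21 ≥ 11, so +4): 21 + 4 = 25.
R5 applies: 25 − 4 = 21.
R6 applies (level before this adjustment is 21 < 23, so +1): 21 + 1 = 22.
R7 applies: 22 − 1 = 21.
Final offense level: 21.
Criminal history: 7 prior points → Category C (6+).
Level 21 falls in the 20-21 band.
Grid: Level 20-21 × Category C = 38-45 months.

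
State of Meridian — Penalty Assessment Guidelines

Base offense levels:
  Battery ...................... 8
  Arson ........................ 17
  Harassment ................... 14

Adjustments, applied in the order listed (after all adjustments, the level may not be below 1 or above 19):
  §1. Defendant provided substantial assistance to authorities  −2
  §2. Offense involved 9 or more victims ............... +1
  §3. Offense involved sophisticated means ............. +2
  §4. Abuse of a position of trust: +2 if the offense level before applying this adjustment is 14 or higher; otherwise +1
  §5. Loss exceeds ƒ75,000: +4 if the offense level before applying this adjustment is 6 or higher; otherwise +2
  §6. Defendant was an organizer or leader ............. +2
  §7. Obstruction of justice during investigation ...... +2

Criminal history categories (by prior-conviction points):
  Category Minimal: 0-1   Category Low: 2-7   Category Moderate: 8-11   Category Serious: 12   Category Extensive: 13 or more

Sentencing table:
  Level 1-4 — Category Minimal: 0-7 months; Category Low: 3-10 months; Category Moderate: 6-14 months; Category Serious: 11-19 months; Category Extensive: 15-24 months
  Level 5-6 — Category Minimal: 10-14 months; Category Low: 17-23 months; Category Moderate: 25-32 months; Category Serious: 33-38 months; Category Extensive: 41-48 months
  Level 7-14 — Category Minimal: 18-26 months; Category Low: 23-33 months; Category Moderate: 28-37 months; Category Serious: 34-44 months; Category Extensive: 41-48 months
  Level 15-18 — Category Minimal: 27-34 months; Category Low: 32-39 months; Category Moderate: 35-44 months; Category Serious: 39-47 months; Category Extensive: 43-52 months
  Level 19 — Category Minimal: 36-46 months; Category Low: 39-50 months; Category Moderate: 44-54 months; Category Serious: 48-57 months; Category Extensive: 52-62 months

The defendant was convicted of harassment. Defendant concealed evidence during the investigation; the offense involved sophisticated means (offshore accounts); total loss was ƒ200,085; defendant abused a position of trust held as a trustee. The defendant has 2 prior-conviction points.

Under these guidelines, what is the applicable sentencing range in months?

Base offense level for harassment: 14.
§1 does not apply.
§2 does not apply.
§3 applies: 14 + 2 = 16.
§4 applies (level before this adjustment is 16 ≥ 14, so +2): 16 + 2 = 18.
§5 applies (level before this adjustment is 18 ≥ 6, so +4): 18 + 4 = 22.
§6 does not apply.
§7 applies: 22 + 2 = 24.
Level 24 exceeds the maximum of 19; capped at 19.
Final offense level: 19.
Criminal history: 2 prior points → Category Low (2-7).
Level 19 falls in the 19 band.
Grid: Level 19 × Category Low = 39-50 months.

39-50 months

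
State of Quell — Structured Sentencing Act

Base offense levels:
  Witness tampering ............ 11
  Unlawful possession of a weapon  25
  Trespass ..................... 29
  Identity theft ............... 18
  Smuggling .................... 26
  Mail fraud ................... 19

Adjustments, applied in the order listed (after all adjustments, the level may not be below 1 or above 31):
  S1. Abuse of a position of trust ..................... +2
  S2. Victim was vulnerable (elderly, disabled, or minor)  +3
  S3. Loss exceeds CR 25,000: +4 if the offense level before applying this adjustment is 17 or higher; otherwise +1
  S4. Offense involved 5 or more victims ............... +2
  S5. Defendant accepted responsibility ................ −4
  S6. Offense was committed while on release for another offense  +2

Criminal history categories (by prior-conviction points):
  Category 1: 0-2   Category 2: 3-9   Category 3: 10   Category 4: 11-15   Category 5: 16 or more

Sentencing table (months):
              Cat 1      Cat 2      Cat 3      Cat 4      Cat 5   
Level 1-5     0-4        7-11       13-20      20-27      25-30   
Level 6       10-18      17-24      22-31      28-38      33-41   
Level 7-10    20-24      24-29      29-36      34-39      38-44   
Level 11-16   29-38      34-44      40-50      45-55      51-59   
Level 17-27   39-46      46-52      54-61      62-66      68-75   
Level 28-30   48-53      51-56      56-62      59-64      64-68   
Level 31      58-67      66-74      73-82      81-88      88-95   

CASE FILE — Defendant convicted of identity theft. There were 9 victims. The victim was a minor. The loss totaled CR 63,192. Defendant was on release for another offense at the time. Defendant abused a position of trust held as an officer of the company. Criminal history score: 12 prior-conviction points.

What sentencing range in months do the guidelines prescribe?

81-88 months

Base offense level for identity theft: 18.
S1 applies: 18 + 2 = 20.
S2 applies: 20 + 3 = 23.
S3 applies (level before this adjustment is 23 ≥ 17, so +4): 23 + 4 = 27.
S4 applies: 27 + 2 = 29.
S5 does not apply.
S6 applies: 29 + 2 = 31.
Final offense level: 31.
Criminal history: 12 prior points → Category 4 (11-15).
Level 31 falls in the 31 band.
Grid: Level 31 × Category 4 = 81-88 months.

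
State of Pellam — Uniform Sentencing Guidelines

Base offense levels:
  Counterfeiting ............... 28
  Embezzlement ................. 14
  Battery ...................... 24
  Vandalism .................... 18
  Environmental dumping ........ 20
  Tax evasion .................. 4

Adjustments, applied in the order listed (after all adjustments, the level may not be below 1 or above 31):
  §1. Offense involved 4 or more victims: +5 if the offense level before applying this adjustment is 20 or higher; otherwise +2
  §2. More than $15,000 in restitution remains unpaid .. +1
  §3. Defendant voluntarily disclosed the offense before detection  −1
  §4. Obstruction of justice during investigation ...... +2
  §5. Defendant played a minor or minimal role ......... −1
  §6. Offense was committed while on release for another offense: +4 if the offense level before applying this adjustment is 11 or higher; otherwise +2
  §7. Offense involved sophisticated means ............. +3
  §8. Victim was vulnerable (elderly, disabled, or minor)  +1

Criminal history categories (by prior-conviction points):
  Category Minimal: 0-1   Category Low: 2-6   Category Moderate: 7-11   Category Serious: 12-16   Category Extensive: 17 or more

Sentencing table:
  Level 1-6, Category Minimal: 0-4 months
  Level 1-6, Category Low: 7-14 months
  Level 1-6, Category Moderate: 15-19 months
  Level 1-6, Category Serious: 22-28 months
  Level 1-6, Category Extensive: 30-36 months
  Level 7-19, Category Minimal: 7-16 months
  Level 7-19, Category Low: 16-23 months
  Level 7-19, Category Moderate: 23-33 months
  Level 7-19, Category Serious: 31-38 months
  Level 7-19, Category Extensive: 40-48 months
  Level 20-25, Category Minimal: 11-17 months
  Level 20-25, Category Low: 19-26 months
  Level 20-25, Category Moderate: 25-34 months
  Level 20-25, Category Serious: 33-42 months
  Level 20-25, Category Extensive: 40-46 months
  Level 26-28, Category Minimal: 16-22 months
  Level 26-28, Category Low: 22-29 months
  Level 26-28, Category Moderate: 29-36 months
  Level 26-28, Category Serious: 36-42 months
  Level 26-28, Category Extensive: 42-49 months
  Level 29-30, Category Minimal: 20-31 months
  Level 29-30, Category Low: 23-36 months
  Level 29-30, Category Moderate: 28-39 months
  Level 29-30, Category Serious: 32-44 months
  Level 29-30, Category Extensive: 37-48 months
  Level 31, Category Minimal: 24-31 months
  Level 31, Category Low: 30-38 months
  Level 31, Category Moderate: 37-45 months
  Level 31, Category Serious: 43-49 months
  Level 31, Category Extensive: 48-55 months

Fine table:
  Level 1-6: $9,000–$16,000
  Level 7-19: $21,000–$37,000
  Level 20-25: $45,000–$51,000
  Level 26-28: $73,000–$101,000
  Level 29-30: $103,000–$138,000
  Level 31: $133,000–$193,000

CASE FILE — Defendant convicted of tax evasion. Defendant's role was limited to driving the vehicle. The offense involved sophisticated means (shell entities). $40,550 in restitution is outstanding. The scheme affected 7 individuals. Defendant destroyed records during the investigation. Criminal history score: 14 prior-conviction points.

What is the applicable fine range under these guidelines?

$21,000–$37,000

Base offense level for tax evasion: 4.
§1 applies (level before this adjustment is 4 < 20, so +2): 4 + 2 = 6.
§2 applies: 6 + 1 = 7.
§3 does not apply.
§4 applies: 7 + 2 = 9.
§5 applies: 9 − 1 = 8.
§7 applies: 8 + 3 = 11.
Final offense level: 11.
Level 11 falls in the 7-19 band.
Fine table: Level 7-19 → $21,000–$37,000.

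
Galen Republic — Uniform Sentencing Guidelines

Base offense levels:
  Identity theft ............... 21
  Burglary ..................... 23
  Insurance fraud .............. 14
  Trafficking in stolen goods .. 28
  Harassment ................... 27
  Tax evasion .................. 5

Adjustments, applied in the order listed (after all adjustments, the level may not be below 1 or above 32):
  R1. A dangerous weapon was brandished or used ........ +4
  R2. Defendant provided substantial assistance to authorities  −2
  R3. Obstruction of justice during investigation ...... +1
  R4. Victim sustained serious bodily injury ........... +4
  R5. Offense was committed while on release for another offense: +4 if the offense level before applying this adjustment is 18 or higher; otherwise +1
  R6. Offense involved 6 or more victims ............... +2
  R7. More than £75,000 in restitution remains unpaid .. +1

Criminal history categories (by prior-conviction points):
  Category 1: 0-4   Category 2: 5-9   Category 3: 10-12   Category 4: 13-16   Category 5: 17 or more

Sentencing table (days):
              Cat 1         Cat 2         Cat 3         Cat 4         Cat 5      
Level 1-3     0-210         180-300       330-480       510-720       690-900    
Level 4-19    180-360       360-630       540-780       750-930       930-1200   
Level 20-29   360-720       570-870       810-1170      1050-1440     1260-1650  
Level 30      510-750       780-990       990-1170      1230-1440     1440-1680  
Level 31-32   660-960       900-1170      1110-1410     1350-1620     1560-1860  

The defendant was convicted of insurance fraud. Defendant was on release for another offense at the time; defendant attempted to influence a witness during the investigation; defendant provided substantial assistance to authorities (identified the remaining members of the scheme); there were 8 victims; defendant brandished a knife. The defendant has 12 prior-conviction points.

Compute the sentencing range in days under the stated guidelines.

Base offense level for insurance fraud: 14.
R1 applies: 14 + 4 = 18.
R2 applies: 18 − 2 = 16.
R3 applies: 16 + 1 = 17.
R4 does not apply.
R5 applies (level before this adjustment is 17 < 18, so +1): 17 + 1 = 18.
R6 applies: 18 + 2 = 20.
Final offense level: 20.
Criminal history: 12 prior points → Category 3 (10-12).
Level 20 falls in the 20-29 band.
Grid: Level 20-29 × Category 3 = 810-1170 days.

810-1170 days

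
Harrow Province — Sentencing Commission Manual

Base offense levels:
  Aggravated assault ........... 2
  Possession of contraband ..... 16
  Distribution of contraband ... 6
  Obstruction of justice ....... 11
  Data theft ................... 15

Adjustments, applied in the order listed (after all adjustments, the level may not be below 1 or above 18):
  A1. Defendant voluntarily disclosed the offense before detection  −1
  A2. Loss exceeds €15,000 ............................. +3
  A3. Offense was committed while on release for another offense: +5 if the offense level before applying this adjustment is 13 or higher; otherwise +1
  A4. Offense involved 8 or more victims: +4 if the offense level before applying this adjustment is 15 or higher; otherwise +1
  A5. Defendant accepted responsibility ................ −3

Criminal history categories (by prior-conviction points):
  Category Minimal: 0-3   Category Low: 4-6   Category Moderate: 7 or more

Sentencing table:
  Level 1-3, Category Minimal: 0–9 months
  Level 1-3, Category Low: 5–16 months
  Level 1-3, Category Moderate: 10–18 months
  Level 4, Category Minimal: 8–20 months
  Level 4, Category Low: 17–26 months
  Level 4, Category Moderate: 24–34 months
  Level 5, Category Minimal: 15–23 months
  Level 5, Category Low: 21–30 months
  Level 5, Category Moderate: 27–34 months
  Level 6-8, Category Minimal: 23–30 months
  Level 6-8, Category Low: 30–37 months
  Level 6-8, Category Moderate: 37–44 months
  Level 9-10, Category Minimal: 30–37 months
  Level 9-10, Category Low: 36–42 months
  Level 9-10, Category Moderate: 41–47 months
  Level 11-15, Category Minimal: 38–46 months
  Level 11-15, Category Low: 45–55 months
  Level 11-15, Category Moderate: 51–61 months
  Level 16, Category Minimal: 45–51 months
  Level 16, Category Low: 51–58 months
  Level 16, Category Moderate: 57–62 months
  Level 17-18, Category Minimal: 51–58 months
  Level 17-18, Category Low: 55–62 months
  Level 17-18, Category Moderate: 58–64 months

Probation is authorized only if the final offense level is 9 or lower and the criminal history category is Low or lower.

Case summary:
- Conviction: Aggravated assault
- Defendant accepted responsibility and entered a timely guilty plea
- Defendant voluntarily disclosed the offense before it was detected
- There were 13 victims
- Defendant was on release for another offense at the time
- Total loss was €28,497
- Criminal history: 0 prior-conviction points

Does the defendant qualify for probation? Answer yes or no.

Base offense level for aggravated assault: 2.
A1 applies: 2 − 1 = 1.
A2 applies: 1 + 3 = 4.
A3 applies (level before this adjustment is 4 < 13, so +1): 4 + 1 = 5.
A4 applies (level before this adjustment is 5 < 15, so +1): 5 + 1 = 6.
A5 applies: 6 − 3 = 3.
Final offense level: 3.
Criminal history: 0 prior points → Category Minimal (0-3).
Level 3 falls in the 1-3 band.
Grid: Level 1-3 × Category Minimal = 0-9 months.
Probation check: level 3 ≤ 9 and category Minimal ≤ Low → eligible.

Yes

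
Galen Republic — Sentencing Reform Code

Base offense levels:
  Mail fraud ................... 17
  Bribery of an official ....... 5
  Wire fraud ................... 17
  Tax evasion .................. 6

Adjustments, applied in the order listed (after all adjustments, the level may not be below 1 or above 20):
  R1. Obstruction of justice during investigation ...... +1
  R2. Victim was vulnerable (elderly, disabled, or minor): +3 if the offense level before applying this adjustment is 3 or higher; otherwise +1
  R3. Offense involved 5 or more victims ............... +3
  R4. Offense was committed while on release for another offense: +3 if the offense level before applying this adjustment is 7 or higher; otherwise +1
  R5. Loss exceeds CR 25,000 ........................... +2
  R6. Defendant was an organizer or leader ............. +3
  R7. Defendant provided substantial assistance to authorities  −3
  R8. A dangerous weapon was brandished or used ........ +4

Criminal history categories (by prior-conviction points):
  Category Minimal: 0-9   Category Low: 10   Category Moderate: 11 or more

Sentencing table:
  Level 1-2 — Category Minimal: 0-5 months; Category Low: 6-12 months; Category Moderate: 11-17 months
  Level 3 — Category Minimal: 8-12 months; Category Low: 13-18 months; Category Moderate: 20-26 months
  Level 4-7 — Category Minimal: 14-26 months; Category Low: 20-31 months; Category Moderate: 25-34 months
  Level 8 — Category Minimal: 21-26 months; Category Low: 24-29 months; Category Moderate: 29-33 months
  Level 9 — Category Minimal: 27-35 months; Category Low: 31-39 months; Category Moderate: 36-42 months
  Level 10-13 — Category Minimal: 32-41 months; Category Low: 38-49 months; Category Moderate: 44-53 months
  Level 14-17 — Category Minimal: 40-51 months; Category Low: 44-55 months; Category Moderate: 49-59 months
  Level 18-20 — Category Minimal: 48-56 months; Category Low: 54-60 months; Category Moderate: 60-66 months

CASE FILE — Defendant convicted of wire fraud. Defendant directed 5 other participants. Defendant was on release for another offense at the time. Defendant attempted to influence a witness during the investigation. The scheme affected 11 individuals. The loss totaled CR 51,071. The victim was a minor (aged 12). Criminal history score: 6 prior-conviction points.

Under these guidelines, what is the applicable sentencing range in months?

Base offense level for wire fraud: 17.
R1 applies: 17 + 1 = 18.
R2 applies (level before this adjustment is 18 ≥ 3, so +3): 18 + 3 = 21.
R3 applies: 21 + 3 = 24.
R4 applies (level before this adjustment is 24 ≥ 7, so +3): 24 + 3 = 27.
R5 applies: 27 + 2 = 29.
R6 applies: 29 + 3 = 32.
R7 does not apply.
R8 does not apply.
Level 32 exceeds the maximum of 20; capped at 20.
Final offense level: 20.
Criminal history: 6 prior points → Category Minimal (0-9).
Level 20 falls in the 18-20 band.
Grid: Level 18-20 × Category Minimal = 48-56 months.

48-56 months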